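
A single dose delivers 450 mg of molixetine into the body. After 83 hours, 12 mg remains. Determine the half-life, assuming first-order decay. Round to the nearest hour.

16 hours

A/A₀ = 12/450 ≈ 0.026667.
n = log₂(37.5) ≈ 5.2288 half-lives elapsed in 83 hours.
t½ = 83/5.2288 ≈ 15.874 hours.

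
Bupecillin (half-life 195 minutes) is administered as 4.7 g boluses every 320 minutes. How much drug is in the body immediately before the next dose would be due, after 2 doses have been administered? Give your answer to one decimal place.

2.0 g

The 2 doses were given 640, 320 minutes ago.
Total = 4.7·(1/2)^(640/195) + 4.7·(1/2)^(320/195)
      = 0.48317 + 1.507 ≈ 1.9901 g.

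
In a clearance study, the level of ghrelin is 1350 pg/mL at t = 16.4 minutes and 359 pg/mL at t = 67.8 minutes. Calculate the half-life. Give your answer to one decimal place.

Over Δt = 67.8 − 16.4 = 51.4 minutes, the level fell by a factor of 1350/359 ≈ 3.7604.
n = log₂(3.7604) ≈ 1.9109 half-lives, so t½ = 51.4/1.9109 ≈ 26.898 minutes.

26.9 minutes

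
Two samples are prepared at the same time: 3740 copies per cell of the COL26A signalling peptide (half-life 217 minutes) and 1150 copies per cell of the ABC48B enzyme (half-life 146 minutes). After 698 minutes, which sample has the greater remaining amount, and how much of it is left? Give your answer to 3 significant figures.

COL26A signalling peptide: 3740 × (1/2)^3.2166 ≈ 402.33 copies per cell.
ABC48B enzyme: 1150 × (1/2)^4.7808 ≈ 41.834 copies per cell.
COL26A signalling peptide has more remaining, at ≈ 402.33 copies per cell.

COL26A signalling peptide, 402 copies per cell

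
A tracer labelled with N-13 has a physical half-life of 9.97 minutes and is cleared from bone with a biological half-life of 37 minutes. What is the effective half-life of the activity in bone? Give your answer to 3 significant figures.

1/t_eff = 1/t_phys + 1/t_biol = 1/9.97 + 1/37 = 0.12733 per minute.
t_eff = 9.97 × 37 / (9.97 + 37) ≈ 7.8537 minutes.

7.85 minutes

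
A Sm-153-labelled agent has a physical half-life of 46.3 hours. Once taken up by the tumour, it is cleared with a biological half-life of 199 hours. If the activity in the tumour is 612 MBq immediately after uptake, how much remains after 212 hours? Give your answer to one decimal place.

12.2 MBq

1/t_eff = 1/t_phys + 1/t_biol = 1/46.3 + 1/199 = 0.026623 per hour.
t_eff = 46.3 × 199 / (46.3 + 199) ≈ 37.561 hours.
Remaining = 612 × (1/2)^(212/37.561) = 612 × (1/2)^5.6442 ≈ 12.237 MBq.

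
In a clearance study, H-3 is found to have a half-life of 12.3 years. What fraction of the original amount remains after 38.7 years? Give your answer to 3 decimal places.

n = 38.7/12.3 ≈ 3.1463 half-lives.
Fraction remaining = (1/2)^3.1463 ≈ 0.11294.

0.113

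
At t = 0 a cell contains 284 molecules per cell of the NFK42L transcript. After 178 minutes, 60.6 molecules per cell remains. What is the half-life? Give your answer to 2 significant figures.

A/A₀ = 60.6/284 ≈ 0.21338.
n = log₂(4.6865) ≈ 2.2285 half-lives elapsed in 178 minutes.
t½ = 178/2.2285 ≈ 79.874 minutes.

80 minutes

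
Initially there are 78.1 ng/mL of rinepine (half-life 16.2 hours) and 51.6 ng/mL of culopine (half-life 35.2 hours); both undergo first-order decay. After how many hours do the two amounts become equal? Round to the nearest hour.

18 hours

Set 78.1·(1/2)^(t/16.2) = 51.6·(1/2)^(t/35.2).
Taking log₂: log₂(78.1/51.6) = t·(1/16.2 − 1/35.2).
log₂(1.5136) = 0.59795; 1/16.2 − 1/35.2 = 0.033319.
t = 0.59795 / 0.033319 ≈ 17.946 hours.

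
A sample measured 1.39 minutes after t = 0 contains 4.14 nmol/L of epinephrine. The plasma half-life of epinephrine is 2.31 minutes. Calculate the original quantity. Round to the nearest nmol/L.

Number of half-lives elapsed: n = 1.39/2.31 ≈ 0.60173.
A₀ = A × 2^n = 4.14 × 2^0.60173 = 4.14 × 1.5175 ≈ 6.2826 nmol/L.

6 nmol/L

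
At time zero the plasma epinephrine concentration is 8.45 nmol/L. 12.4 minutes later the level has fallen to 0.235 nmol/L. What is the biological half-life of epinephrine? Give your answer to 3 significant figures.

2.40 minutes

A/A₀ = 0.235/8.45 ≈ 0.027811.
n = log₂(35.957) ≈ 5.1682 half-lives elapsed in 12.4 minutes.
t½ = 12.4/5.1682 ≈ 2.3993 minutes.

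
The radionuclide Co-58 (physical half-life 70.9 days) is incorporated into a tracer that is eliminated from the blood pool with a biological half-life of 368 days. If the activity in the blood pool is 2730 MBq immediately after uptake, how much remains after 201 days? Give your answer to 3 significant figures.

262 MBq

1/t_eff = 1/t_phys + 1/t_biol = 1/70.9 + 1/368 = 0.016822 per day.
t_eff = 70.9 × 368 / (70.9 + 368) ≈ 59.447 days.
Remaining = 2730 × (1/2)^(201/59.447) = 2730 × (1/2)^3.3812 ≈ 262.02 MBq.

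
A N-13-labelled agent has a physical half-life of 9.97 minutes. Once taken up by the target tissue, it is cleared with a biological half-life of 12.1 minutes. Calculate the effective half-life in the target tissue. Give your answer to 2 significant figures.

1/t_eff = 1/t_phys + 1/t_biol = 1/9.97 + 1/12.1 = 0.18295 per minute.
t_eff = 9.97 × 12.1 / (9.97 + 12.1) ≈ 5.4661 minutes.

5.5 minutes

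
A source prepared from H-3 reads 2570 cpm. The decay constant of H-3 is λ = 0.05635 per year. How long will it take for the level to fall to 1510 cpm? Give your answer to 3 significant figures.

9.44 years

t½ = ln 2 / λ = 0.69315 / 0.05635 ≈ 12.301 years.
Fraction remaining = 1510/2570 ≈ 0.58755.
n = log₂(2570/1510) = ln(1.702)/ln 2 ≈ 0.76722 half-lives.
t = n × t½ = 0.76722 × 12.301 ≈ 9.4374 years.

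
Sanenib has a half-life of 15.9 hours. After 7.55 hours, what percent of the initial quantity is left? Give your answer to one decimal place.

n = 7.55/15.9 ≈ 0.47484 half-lives.
Fraction remaining = (1/2)^0.47484 ≈ 0.71955, i.e. 71.955%.

72.0%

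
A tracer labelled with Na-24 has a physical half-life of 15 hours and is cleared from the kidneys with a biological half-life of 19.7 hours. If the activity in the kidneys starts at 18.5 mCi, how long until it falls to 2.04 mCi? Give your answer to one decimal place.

1/t_eff = 1/t_phys + 1/t_biol = 1/15 + 1/19.7 = 0.11743 per hour.
t_eff = 15 × 19.7 / (15 + 19.7) ≈ 8.5159 hours.
n = log₂(18.5/2.04) ≈ 3.1809; t = 3.1809 × 8.5159 ≈ 27.088 hours.

27.1 hours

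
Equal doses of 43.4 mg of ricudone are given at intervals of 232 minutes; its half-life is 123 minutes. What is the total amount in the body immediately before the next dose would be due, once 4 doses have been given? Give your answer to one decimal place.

16.0 mg

The 4 doses were given 928, 696, 464, 232 minutes ago.
Total = 43.4·(1/2)^(928/123) + 43.4·(1/2)^(696/123) + 43.4·(1/2)^(464/123) + 43.4·(1/2)^(232/123)
      = 0.23244 + 0.85921 + 3.1761 + 11.741 ≈ 16.008 mg.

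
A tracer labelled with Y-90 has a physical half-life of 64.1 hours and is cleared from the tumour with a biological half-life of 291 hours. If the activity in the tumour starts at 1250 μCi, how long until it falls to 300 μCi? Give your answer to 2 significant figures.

1/t_eff = 1/t_phys + 1/t_biol = 1/64.1 + 1/291 = 0.019037 per hour.
t_eff = 64.1 × 291 / (64.1 + 291) ≈ 52.529 hours.
n = log₂(1250/300) ≈ 2.0589; t = 2.0589 × 52.529 ≈ 108.15 hours.

110 hours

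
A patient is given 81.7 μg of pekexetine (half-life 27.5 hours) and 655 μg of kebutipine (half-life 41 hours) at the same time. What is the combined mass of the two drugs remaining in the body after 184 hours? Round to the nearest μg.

30 μg

pekexetine: 81.7 × (1/2)^(184/27.5) = 81.7 × (1/2)^6.6909 ≈ 0.79078 μg.
kebutipine: 655 × (1/2)^(184/41) = 655 × (1/2)^4.4878 ≈ 29.193 μg.
Total = 0.79078 + 29.193 ≈ 29.984 μg.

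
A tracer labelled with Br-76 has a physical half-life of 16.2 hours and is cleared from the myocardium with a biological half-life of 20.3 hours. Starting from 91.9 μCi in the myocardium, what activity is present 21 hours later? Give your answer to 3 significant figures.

1/t_eff = 1/t_phys + 1/t_biol = 1/16.2 + 1/20.3 = 0.11099 per hour.
t_eff = 16.2 × 20.3 / (16.2 + 20.3) ≈ 9.0099 hours.
Remaining = 91.9 × (1/2)^(21/9.0099) = 91.9 × (1/2)^2.3308 ≈ 18.268 μCi.

18.3 μCi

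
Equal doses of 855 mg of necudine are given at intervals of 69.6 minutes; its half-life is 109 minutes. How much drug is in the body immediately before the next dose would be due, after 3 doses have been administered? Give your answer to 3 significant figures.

The 3 doses were given 208.8, 139.2, 69.6 minutes ago.
Total = 855·(1/2)^(208.8/109) + 855·(1/2)^(139.2/109) + 855·(1/2)^(69.6/109)
      = 226.63 + 352.8 + 549.22 ≈ 1128.7 mg.

1130 mg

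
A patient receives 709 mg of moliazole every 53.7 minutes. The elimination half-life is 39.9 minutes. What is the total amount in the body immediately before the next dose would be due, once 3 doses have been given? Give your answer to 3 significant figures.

The 3 doses were given 161.1, 107.4, 53.7 minutes ago.
Total = 709·(1/2)^(161.1/39.9) + 709·(1/2)^(107.4/39.9) + 709·(1/2)^(53.7/39.9)
      = 43.173 + 109.74 + 278.93 ≈ 431.84 mg.

432 mg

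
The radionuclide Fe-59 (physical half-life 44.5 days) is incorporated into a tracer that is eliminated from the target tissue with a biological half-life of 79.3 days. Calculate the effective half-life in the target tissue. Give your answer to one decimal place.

1/t_eff = 1/t_phys + 1/t_biol = 1/44.5 + 1/79.3 = 0.035082 per day.
t_eff = 44.5 × 79.3 / (44.5 + 79.3) ≈ 28.504 days.

28.5 days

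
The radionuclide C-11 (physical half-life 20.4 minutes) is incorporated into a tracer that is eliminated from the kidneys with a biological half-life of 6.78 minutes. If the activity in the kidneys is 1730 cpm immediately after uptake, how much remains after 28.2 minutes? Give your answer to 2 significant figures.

1/t_eff = 1/t_phys + 1/t_biol = 1/20.4 + 1/6.78 = 0.19651 per minute.
t_eff = 20.4 × 6.78 / (20.4 + 6.78) ≈ 5.0887 minutes.
Remaining = 1730 × (1/2)^(28.2/5.0887) = 1730 × (1/2)^5.5416 ≈ 37.14 cpm.

37 cpm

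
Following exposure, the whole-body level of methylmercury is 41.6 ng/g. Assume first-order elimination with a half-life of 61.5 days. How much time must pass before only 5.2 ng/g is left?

5.2/41.6 = 1/8, so 3 half-lives have elapsed.
t = 3 × 61.5 = 184.5 days.

184.5 days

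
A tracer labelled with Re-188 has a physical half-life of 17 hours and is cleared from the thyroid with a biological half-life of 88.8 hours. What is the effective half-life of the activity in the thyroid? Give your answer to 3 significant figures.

14.3 hours

1/t_eff = 1/t_phys + 1/t_biol = 1/17 + 1/88.8 = 0.070085 per hour.
t_eff = 17 × 88.8 / (17 + 88.8) ≈ 14.268 hours.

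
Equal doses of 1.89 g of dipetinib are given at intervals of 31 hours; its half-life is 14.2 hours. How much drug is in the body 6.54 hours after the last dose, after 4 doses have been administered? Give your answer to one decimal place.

The 4 doses were given 99.54, 68.54, 37.54, 6.54 hours ago.
Total = 1.89·(1/2)^(99.54/14.2) + 1.89·(1/2)^(68.54/14.2) + 1.89·(1/2)^(37.54/14.2) + 1.89·(1/2)^(6.54/14.2)
      = 0.014665 + 0.066598 + 0.30244 + 1.3735 ≈ 1.7572 g.

1.8 g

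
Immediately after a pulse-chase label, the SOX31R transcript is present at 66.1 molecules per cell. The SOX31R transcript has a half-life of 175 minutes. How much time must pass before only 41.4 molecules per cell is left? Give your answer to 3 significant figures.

Fraction remaining = 41.4/66.1 ≈ 0.62632.
n = log₂(66.1/41.4) = ln(1.5966)/ln 2 ≈ 0.67502 half-lives.
t = n × t½ = 0.67502 × 175 ≈ 118.13 minutes.

118 minutes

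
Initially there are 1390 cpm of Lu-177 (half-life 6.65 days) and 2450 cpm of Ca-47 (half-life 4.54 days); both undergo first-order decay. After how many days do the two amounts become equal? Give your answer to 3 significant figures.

Set 1390·(1/2)^(t/6.65) = 2450·(1/2)^(t/4.54).
Taking log₂: log₂(1390/2450) = t·(1/6.65 − 1/4.54).
log₂(0.56735) = -0.8177; 1/6.65 − 1/4.54 = -0.069888.
t = -0.8177 / -0.069888 ≈ 11.7 days.

11.7 days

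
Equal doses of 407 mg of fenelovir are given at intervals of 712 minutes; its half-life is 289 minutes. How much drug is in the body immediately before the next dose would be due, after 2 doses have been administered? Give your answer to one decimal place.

87.2 mg

The 2 doses were given 1424, 712 minutes ago.
Total = 407·(1/2)^(1424/289) + 407·(1/2)^(712/289)
      = 13.376 + 73.783 ≈ 87.159 mg.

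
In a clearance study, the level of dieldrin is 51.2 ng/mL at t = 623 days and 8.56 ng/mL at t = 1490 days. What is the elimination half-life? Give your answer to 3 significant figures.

Over Δt = 1490 − 623 = 867 days, the level fell by a factor of 51.2/8.56 ≈ 5.9813.
n = log₂(5.9813) ≈ 2.5805 half-lives, so t½ = 867/2.5805 ≈ 335.99 days.

336 days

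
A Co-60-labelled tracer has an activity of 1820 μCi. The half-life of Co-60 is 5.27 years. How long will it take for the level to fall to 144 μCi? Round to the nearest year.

19 years

Fraction remaining = 144/1820 ≈ 0.079121.
n = log₂(1820/144) = ln(12.639)/ln 2 ≈ 3.6598 half-lives.
t = n × t½ = 3.6598 × 5.27 ≈ 19.287 years.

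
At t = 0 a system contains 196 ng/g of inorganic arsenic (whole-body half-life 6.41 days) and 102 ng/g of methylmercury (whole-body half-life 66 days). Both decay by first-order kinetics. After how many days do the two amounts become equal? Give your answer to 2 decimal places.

Set 196·(1/2)^(t/6.41) = 102·(1/2)^(t/66).
Taking log₂: log₂(196/102) = t·(1/6.41 − 1/66).
log₂(1.9216) = 0.94228; 1/6.41 − 1/66 = 0.14085.
t = 0.94228 / 0.14085 ≈ 6.6898 days.

6.69 days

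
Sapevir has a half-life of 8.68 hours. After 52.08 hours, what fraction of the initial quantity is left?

0.015625

n = 52.08/8.68 ≈ 6 half-lives.
Fraction remaining = (1/2)^6 ≈ 0.015625.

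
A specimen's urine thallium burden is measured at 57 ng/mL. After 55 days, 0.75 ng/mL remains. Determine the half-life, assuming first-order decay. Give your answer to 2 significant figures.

A/A₀ = 0.75/57 ≈ 0.013158.
n = log₂(76) ≈ 6.2479 half-lives elapsed in 55 days.
t½ = 55/6.2479 ≈ 8.8029 days.

8.8 days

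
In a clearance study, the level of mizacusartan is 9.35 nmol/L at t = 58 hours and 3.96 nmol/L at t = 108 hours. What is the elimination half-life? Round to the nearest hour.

40 hours

Over Δt = 108 − 58 = 50 hours, the level fell by a factor of 9.35/3.96 ≈ 2.3611.
n = log₂(2.3611) ≈ 1.2395 half-lives, so t½ = 50/1.2395 ≈ 40.34 hours.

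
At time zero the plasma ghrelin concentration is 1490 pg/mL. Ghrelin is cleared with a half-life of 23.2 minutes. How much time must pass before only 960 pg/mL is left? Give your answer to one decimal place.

Fraction remaining = 960/1490 ≈ 0.6443.
n = log₂(1490/960) = ln(1.5521)/ln 2 ≈ 0.63421 half-lives.
t = n × t½ = 0.63421 × 23.2 ≈ 14.714 minutes.

14.7 minutes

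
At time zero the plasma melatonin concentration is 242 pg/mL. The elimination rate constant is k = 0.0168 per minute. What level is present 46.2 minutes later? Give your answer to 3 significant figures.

t½ = ln 2 / k = 0.69315 / 0.0168 ≈ 41.259 minutes.
Number of half-lives: n = 46.2/41.259 ≈ 1.1198.
Remaining = 242 × (1/2)^1.1198 = 242 × 0.46017 ≈ 111.36 pg/mL.

111 pg/mL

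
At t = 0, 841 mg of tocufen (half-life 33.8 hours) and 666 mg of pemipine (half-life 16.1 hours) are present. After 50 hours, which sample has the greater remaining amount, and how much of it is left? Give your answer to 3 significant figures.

tocufen: 841 × (1/2)^1.4793 ≈ 301.64 mg.
pemipine: 666 × (1/2)^3.1056 ≈ 77.375 mg.
Tocufen has more remaining, at ≈ 301.64 mg.

tocufen, 302 mg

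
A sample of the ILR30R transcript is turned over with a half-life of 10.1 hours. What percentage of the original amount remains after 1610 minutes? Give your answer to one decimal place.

15.9%

1610 minutes = 26.8333 hours.
n = 26.8333/10.1 ≈ 2.6568 half-lives.
Fraction remaining = (1/2)^2.6568 ≈ 0.15857, i.e. 15.857%.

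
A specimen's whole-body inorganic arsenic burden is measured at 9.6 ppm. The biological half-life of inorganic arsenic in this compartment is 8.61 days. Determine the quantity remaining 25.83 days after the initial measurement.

Elapsed time is 3 half-lives (25.83/8.61).
Each half-life halves the amount: 9.6 × (1/2)^3 = 9.6/8 = 1.2 ppm.

1.2 ppm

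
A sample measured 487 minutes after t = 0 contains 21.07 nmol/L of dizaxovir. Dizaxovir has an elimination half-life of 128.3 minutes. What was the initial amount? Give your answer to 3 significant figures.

293 nmol/L

Number of half-lives elapsed: n = 487/128.3 ≈ 3.7958.
A₀ = A × 2^n = 21.07 × 2^3.7958 = 21.07 × 13.888 ≈ 292.63 nmol/L.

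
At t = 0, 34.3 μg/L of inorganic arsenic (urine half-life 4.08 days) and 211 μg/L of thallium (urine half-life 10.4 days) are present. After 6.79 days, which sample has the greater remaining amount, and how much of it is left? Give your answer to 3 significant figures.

thallium, 134 μg/L

inorganic arsenic: 34.3 × (1/2)^1.6642 ≈ 10.822 μg/L.
thallium: 211 × (1/2)^0.65288 ≈ 134.2 μg/L.
Thallium has more remaining, at ≈ 134.2 μg/L.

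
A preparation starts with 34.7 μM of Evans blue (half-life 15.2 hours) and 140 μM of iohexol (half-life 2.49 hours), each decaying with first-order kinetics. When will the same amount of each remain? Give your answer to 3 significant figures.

5.99 hours

Set 34.7·(1/2)^(t/15.2) = 140·(1/2)^(t/2.49).
Taking log₂: log₂(34.7/140) = t·(1/15.2 − 1/2.49).
log₂(0.24786) = -2.0124; 1/15.2 − 1/2.49 = -0.33582.
t = -2.0124 / -0.33582 ≈ 5.9926 hours.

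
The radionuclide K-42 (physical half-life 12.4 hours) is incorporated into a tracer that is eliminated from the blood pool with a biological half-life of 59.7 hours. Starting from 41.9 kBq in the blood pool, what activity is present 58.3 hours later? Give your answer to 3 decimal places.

0.818 kBq

1/t_eff = 1/t_phys + 1/t_biol = 1/12.4 + 1/59.7 = 0.097396 per hour.
t_eff = 12.4 × 59.7 / (12.4 + 59.7) ≈ 10.267 hours.
Remaining = 41.9 × (1/2)^(58.3/10.267) = 41.9 × (1/2)^5.6782 ≈ 0.81831 kBq.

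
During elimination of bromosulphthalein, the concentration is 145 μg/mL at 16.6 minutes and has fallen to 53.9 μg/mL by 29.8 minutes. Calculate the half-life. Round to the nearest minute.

Over Δt = 29.8 − 16.6 = 13.2 minutes, the level fell by a factor of 145/53.9 ≈ 2.6902.
n = log₂(2.6902) ≈ 1.4277 half-lives, so t½ = 13.2/1.4277 ≈ 9.2457 minutes.

9 minutes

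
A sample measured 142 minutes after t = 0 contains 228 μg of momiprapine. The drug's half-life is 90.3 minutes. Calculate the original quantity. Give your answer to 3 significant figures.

678 μg

Number of half-lives elapsed: n = 142/90.3 ≈ 1.5725.
A₀ = A × 2^n = 228 × 2^1.5725 = 228 × 2.9743 ≈ 678.13 μg.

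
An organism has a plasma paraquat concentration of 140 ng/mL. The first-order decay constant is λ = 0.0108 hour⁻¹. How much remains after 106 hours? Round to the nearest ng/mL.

t½ = ln 2 / λ = 0.69315 / 0.0108 ≈ 64.18 hours.
Number of half-lives: n = 106/64.18 ≈ 1.6516.
Remaining = 140 × (1/2)^1.6516 = 140 × 0.31829 ≈ 44.56 ng/mL.

45 ng/mL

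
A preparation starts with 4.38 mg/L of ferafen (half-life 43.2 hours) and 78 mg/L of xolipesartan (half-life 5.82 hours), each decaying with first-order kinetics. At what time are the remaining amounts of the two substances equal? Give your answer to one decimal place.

27.9 hours

Set 4.38·(1/2)^(t/43.2) = 78·(1/2)^(t/5.82).
Taking log₂: log₂(4.38/78) = t·(1/43.2 − 1/5.82).
log₂(0.056154) = -4.1545; 1/43.2 − 1/5.82 = -0.14867.
t = -4.1545 / -0.14867 ≈ 27.944 hours.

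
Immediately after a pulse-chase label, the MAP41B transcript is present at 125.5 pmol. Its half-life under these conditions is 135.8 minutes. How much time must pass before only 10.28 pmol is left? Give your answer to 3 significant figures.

490 minutes

Fraction remaining = 10.28/125.5 ≈ 0.081912.
n = log₂(125.5/10.28) = ln(12.208)/ln 2 ≈ 3.6098 half-lives.
t = n × t½ = 3.6098 × 135.8 ≈ 490.21 minutes.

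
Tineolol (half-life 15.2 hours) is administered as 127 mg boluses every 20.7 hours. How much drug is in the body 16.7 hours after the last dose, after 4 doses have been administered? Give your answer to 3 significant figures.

The 4 doses were given 78.8, 58.1, 37.4, 16.7 hours ago.
Total = 127·(1/2)^(78.8/15.2) + 127·(1/2)^(58.1/15.2) + 127·(1/2)^(37.4/15.2) + 127·(1/2)^(16.7/15.2)
      = 3.493 + 8.9775 + 23.073 + 59.302 ≈ 94.846 mg.

94.8 mg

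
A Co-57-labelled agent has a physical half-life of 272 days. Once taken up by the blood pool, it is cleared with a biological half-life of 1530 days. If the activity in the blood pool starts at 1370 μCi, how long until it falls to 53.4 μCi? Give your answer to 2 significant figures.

1100 days

1/t_eff = 1/t_phys + 1/t_biol = 1/272 + 1/1530 = 0.0043301 per day.
t_eff = 272 × 1530 / (272 + 1530) ≈ 230.94 days.
n = log₂(1370/53.4) ≈ 4.6812; t = 4.6812 × 230.94 ≈ 1081.1 days.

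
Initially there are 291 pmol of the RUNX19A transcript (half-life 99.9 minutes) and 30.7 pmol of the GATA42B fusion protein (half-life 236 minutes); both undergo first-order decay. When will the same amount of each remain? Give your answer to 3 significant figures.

Set 291·(1/2)^(t/99.9) = 30.7·(1/2)^(t/236).
Taking log₂: log₂(291/30.7) = t·(1/99.9 − 1/236).
log₂(9.4788) = 3.2447; 1/99.9 − 1/236 = 0.0057727.
t = 3.2447 / 0.0057727 ≈ 562.08 minutes.

562 minutes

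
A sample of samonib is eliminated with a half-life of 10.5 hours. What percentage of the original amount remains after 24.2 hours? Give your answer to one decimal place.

n = 24.2/10.5 ≈ 2.3048 half-lives.
Fraction remaining = (1/2)^2.3048 ≈ 0.20239, i.e. 20.239%.

20.2%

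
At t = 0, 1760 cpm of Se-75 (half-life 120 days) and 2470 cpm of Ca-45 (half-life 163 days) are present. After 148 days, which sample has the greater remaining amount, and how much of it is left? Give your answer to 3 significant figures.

Ca-45, 1320 cpm

Se-75: 1760 × (1/2)^1.2333 ≈ 748.59 cpm.
Ca-45: 2470 × (1/2)^0.90798 ≈ 1316.3 cpm.
Ca-45 has more remaining, at ≈ 1316.3 cpm.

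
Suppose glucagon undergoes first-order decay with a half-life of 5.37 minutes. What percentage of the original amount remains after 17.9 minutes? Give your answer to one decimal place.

9.9%

n = 17.9/5.37 ≈ 3.3333 half-lives.
Fraction remaining = (1/2)^3.3333 ≈ 0.099213, i.e. 9.9213%.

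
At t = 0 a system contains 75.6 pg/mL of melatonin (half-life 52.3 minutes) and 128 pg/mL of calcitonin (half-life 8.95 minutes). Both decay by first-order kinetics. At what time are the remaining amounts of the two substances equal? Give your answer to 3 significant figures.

Set 75.6·(1/2)^(t/52.3) = 128·(1/2)^(t/8.95).
Taking log₂: log₂(75.6/128) = t·(1/52.3 − 1/8.95).
log₂(0.59062) = -0.75969; 1/52.3 − 1/8.95 = -0.092611.
t = -0.75969 / -0.092611 ≈ 8.2029 minutes.

8.20 minutes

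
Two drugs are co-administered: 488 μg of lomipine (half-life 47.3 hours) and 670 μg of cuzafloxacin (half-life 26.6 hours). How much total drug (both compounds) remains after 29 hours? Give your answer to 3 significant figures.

634 μg

lomipine: 488 × (1/2)^(29/47.3) = 488 × (1/2)^0.61311 ≈ 319.05 μg.
cuzafloxacin: 670 × (1/2)^(29/26.6) = 670 × (1/2)^1.0902 ≈ 314.69 μg.
Total = 319.05 + 314.69 ≈ 633.74 μg.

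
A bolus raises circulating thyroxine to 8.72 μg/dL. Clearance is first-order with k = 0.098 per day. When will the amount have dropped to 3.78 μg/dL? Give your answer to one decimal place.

t½ = ln 2 / k = 0.69315 / 0.098 ≈ 7.0729 days.
Fraction remaining = 3.78/8.72 ≈ 0.43349.
n = log₂(8.72/3.78) = ln(2.3069)/ln 2 ≈ 1.2059 half-lives.
t = n × t½ = 1.2059 × 7.0729 ≈ 8.5295 days.

8.5 days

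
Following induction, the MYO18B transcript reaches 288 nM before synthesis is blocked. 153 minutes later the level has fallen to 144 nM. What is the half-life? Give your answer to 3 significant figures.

A/A₀ = 144/288 ≈ 0.5.
n = log₂(2) ≈ 1 half-life elapsed in 153 minutes.
t½ = 153/1 ≈ 153 minutes.

153 minutes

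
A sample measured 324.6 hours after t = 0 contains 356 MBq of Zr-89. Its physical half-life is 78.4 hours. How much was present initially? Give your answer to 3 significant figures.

6280 MBq

Number of half-lives elapsed: n = 324.6/78.4 ≈ 4.1403.
A₀ = A × 2^n = 356 × 2^4.1403 = 356 × 17.634 ≈ 6277.8 MBq.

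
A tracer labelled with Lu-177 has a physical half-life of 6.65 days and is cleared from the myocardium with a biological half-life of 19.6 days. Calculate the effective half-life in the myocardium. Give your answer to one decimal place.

5.0 days

1/t_eff = 1/t_phys + 1/t_biol = 1/6.65 + 1/19.6 = 0.2014 per day.
t_eff = 6.65 × 19.6 / (6.65 + 19.6) ≈ 4.9653 days.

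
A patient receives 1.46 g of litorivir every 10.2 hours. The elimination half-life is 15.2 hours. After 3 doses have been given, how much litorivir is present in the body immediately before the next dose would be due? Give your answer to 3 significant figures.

The 3 doses were given 30.6, 20.4, 10.2 hours ago.
Total = 1.46·(1/2)^(30.6/15.2) + 1.46·(1/2)^(20.4/15.2) + 1.46·(1/2)^(10.2/15.2)
      = 0.36169 + 0.57589 + 0.91695 ≈ 1.8545 g.

1.85 g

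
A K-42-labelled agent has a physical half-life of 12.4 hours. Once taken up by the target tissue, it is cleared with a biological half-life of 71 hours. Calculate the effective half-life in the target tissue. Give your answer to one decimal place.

1/t_eff = 1/t_phys + 1/t_biol = 1/12.4 + 1/71 = 0.09473 per hour.
t_eff = 12.4 × 71 / (12.4 + 71) ≈ 10.556 hours.

10.6 hours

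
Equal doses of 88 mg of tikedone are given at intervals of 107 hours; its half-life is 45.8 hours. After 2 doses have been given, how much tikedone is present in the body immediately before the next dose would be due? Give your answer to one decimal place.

20.9 mg

The 2 doses were given 214, 107 hours ago.
Total = 88·(1/2)^(214/45.8) + 88·(1/2)^(107/45.8)
      = 3.4508 + 17.426 ≈ 20.877 mg.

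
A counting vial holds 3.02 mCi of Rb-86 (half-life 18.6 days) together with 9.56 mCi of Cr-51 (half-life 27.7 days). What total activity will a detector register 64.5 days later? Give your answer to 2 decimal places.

2.18 mCi

Rb-86: 3.02 × (1/2)^(64.5/18.6) = 3.02 × (1/2)^3.4677 ≈ 0.27297 mCi.
Cr-51: 9.56 × (1/2)^(64.5/27.7) = 9.56 × (1/2)^2.3285 ≈ 1.9033 mCi.
Total = 0.27297 + 1.9033 ≈ 2.1763 mCi.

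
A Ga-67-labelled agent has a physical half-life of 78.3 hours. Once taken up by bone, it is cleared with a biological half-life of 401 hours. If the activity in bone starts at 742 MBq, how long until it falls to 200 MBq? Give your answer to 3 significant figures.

1/t_eff = 1/t_phys + 1/t_biol = 1/78.3 + 1/401 = 0.015265 per hour.
t_eff = 78.3 × 401 / (78.3 + 401) ≈ 65.509 hours.
n = log₂(742/200) ≈ 1.8914; t = 1.8914 × 65.509 ≈ 123.9 hours.

124 hours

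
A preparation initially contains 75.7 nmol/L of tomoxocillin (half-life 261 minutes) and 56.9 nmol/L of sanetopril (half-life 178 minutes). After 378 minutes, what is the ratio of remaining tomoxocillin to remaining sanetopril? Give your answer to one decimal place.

tomoxocillin: 75.7 × (1/2)^(378/261) = 75.7 × (1/2)^1.4483 ≈ 27.741 nmol/L.
sanetopril: 56.9 × (1/2)^(378/178) = 56.9 × (1/2)^2.1236 ≈ 13.057 nmol/L.
Ratio ≈ 27.741 / 13.057 ≈ 2.1246.

2.1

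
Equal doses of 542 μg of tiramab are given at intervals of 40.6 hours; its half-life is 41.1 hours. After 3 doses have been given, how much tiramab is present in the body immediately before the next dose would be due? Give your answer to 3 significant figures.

481 μg

The 3 doses were given 121.8, 81.2, 40.6 hours ago.
Total = 542·(1/2)^(121.8/41.1) + 542·(1/2)^(81.2/41.1) + 542·(1/2)^(40.6/41.1)
      = 69.486 + 137.8 + 273.29 ≈ 480.59 μg.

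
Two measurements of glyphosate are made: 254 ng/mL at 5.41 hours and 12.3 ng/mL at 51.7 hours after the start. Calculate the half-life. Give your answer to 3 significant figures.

Over Δt = 51.7 − 5.41 = 46.29 hours, the level fell by a factor of 254/12.3 ≈ 20.65.
n = log₂(20.65) ≈ 4.3681 half-lives, so t½ = 46.29/4.3681 ≈ 10.597 hours.

10.6 hours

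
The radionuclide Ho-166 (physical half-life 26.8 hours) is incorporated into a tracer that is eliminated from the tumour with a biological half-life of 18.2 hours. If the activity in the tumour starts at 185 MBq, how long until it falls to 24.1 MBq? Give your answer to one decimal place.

1/t_eff = 1/t_phys + 1/t_biol = 1/26.8 + 1/18.2 = 0.092258 per hour.
t_eff = 26.8 × 18.2 / (26.8 + 18.2) ≈ 10.839 hours.
n = log₂(185/24.1) ≈ 2.9404; t = 2.9404 × 10.839 ≈ 31.872 hours.

31.9 hours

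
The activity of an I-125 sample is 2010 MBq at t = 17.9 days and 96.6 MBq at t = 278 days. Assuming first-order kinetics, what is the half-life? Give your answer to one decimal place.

Over Δt = 278 − 17.9 = 260.1 days, the level fell by a factor of 2010/96.6 ≈ 20.807.
n = log₂(20.807) ≈ 4.379 half-lives, so t½ = 260.1/4.379 ≈ 59.397 days.

59.4 days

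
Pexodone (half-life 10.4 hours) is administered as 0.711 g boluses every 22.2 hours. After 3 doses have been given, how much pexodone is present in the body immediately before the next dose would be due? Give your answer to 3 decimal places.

0.207 g

The 3 doses were given 66.6, 44.4, 22.2 hours ago.
Total = 0.711·(1/2)^(66.6/10.4) + 0.711·(1/2)^(44.4/10.4) + 0.711·(1/2)^(22.2/10.4)
      = 0.0083969 + 0.036873 + 0.16191 ≈ 0.20718 g.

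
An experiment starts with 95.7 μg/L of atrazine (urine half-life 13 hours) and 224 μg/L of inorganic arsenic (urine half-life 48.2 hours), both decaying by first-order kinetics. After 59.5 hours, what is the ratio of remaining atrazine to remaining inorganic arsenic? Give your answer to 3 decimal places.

0.042

atrazine: 95.7 × (1/2)^(59.5/13) = 95.7 × (1/2)^4.5769 ≈ 4.0098 μg/L.
inorganic arsenic: 224 × (1/2)^(59.5/48.2) = 224 × (1/2)^1.2344 ≈ 95.202 μg/L.
Ratio ≈ 4.0098 / 95.202 ≈ 0.042119.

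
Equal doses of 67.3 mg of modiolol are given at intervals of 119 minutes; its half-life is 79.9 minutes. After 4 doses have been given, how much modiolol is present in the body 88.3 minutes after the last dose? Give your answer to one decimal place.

47.8 mg

The 4 doses were given 445.3, 326.3, 207.3, 88.3 minutes ago.
Total = 67.3·(1/2)^(445.3/79.9) + 67.3·(1/2)^(326.3/79.9) + 67.3·(1/2)^(207.3/79.9) + 67.3·(1/2)^(88.3/79.9)
      = 1.4135 + 3.9687 + 11.143 + 31.285 ≈ 47.81 mg.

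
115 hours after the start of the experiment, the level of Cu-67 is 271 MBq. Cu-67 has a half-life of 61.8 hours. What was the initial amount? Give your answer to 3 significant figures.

984 MBq

Number of half-lives elapsed: n = 115/61.8 ≈ 1.8608.
A₀ = A × 2^n = 271 × 2^1.8608 = 271 × 3.6322 ≈ 984.32 MBq.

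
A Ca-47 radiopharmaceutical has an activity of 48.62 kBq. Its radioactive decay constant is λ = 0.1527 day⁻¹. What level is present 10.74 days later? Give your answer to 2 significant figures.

9.4 kBq

t½ = ln 2 / λ = 0.69315 / 0.1527 ≈ 4.5393 days.
Number of half-lives: n = 10.74/4.5393 ≈ 2.366.
Remaining = 48.62 × (1/2)^2.366 = 48.62 × 0.19398 ≈ 9.4313 kBq.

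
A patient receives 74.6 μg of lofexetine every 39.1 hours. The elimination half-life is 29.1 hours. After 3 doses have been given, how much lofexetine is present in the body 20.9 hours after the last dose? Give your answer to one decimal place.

70.3 μg

The 3 doses were given 99.1, 60, 20.9 hours ago.
Total = 74.6·(1/2)^(99.1/29.1) + 74.6·(1/2)^(60/29.1) + 74.6·(1/2)^(20.9/29.1)
      = 7.0401 + 17.867 + 45.346 ≈ 70.253 μg.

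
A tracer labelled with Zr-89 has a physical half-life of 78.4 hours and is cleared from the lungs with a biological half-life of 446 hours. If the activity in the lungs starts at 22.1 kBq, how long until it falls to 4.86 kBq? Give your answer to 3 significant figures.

146 hours

1/t_eff = 1/t_phys + 1/t_biol = 1/78.4 + 1/446 = 0.014997 per hour.
t_eff = 78.4 × 446 / (78.4 + 446) ≈ 66.679 hours.
n = log₂(22.1/4.86) ≈ 2.185; t = 2.185 × 66.679 ≈ 145.69 hours.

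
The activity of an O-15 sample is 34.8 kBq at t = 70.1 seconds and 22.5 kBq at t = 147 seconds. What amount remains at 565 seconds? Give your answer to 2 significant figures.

2.1 kBq

Over Δt = 147 − 70.1 = 76.9 seconds, the level fell by a factor of 34.8/22.5 ≈ 1.5467.
n = log₂(1.5467) ≈ 0.62916 half-lives, so t½ = 76.9/0.62916 ≈ 122.23 seconds.
From t = 147 to t = 565: 22.5 × (1/2)^((565−147)/122.23) ≈ 2.1023 kBq.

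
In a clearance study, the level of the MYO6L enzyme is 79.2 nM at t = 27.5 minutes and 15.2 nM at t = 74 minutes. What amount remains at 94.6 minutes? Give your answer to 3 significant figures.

7.32 nM

Over Δt = 74 − 27.5 = 46.5 minutes, the level fell by a factor of 79.2/15.2 ≈ 5.2105.
n = log₂(5.2105) ≈ 2.3814 half-lives, so t½ = 46.5/2.3814 ≈ 19.526 minutes.
From t = 74 to t = 94.6: 15.2 × (1/2)^((94.6−74)/19.526) ≈ 7.3157 nM.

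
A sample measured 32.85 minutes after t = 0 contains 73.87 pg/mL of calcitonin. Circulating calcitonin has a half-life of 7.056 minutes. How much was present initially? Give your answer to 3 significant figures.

Number of half-lives elapsed: n = 32.85/7.056 ≈ 4.6556.
A₀ = A × 2^n = 73.87 × 2^4.6556 = 73.87 × 25.205 ≈ 1861.9 pg/mL.

1860 pg/mL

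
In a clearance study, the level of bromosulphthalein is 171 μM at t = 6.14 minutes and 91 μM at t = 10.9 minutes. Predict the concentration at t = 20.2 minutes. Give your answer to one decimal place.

26.5 μM

Over Δt = 10.9 − 6.14 = 4.76 minutes, the level fell by a factor of 171/91 ≈ 1.8791.
n = log₂(1.8791) ≈ 0.91006 half-lives, so t½ = 4.76/0.91006 ≈ 5.2304 minutes.
From t = 10.9 to t = 20.2: 91 × (1/2)^((20.2−10.9)/5.2304) ≈ 26.533 μM.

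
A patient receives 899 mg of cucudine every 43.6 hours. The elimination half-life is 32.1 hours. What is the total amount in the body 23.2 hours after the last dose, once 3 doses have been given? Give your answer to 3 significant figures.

840 mg

The 3 doses were given 110.4, 66.8, 23.2 hours ago.
Total = 899·(1/2)^(110.4/32.1) + 899·(1/2)^(66.8/32.1) + 899·(1/2)^(23.2/32.1)
      = 82.878 + 212.48 + 544.74 ≈ 840.1 mg.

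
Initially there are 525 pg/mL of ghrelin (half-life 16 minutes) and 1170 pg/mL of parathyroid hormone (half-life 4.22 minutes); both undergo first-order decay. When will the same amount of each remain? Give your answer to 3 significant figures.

6.63 minutes

Set 525·(1/2)^(t/16) = 1170·(1/2)^(t/4.22).
Taking log₂: log₂(525/1170) = t·(1/16 − 1/4.22).
log₂(0.44872) = -1.1561; 1/16 − 1/4.22 = -0.17447.
t = -1.1561 / -0.17447 ≈ 6.6266 minutes.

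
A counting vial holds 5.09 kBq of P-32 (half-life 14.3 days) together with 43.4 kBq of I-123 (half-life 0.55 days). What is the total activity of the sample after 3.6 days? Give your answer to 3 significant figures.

P-32: 5.09 × (1/2)^(3.6/14.3) = 5.09 × (1/2)^0.25175 ≈ 4.275 kBq.
I-123: 43.4 × (1/2)^(3.6/0.55) = 43.4 × (1/2)^6.5455 ≈ 0.46463 kBq.
Total = 4.275 + 0.46463 ≈ 4.7396 kBq.

4.74 kBq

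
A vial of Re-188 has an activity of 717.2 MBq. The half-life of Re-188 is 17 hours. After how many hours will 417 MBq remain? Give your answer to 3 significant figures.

13.3 hours

Fraction remaining = 417/717.2 ≈ 0.58143.
n = log₂(717.2/417) = ln(1.7199)/ln 2 ≈ 0.78233 half-lives.
t = n × t½ = 0.78233 × 17 ≈ 13.3 hours.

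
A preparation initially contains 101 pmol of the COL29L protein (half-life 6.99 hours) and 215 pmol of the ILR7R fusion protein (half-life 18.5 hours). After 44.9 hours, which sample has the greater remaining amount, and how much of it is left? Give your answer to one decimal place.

COL29L protein: 101 × (1/2)^6.4235 ≈ 1.1767 pmol.
ILR7R fusion protein: 215 × (1/2)^2.427 ≈ 39.979 pmol.
ILR7R fusion protein has more remaining, at ≈ 39.979 pmol.

ILR7R fusion protein, 40.0 pmol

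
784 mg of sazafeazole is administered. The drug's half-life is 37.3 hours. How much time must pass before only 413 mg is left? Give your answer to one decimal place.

Fraction remaining = 413/784 ≈ 0.52679.
n = log₂(784/413) = ln(1.8983)/ln 2 ≈ 0.92471 half-lives.
t = n × t½ = 0.92471 × 37.3 ≈ 34.492 hours.

34.5 hours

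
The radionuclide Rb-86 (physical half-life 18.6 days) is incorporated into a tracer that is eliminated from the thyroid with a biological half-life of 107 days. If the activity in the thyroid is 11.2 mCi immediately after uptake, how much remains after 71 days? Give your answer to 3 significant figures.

0.502 mCi

1/t_eff = 1/t_phys + 1/t_biol = 1/18.6 + 1/107 = 0.063109 per day.
t_eff = 18.6 × 107 / (18.6 + 107) ≈ 15.846 days.
Remaining = 11.2 × (1/2)^(71/15.846) = 11.2 × (1/2)^4.4808 ≈ 0.50162 mCi.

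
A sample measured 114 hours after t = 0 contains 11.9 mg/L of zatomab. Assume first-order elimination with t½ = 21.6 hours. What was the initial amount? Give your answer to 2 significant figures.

Number of half-lives elapsed: n = 114/21.6 ≈ 5.2778.
A₀ = A × 2^n = 11.9 × 2^5.2778 = 11.9 × 38.794 ≈ 461.65 mg/L.

460 mg/L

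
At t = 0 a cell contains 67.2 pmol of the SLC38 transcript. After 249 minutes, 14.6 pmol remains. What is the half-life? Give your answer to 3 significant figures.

A/A₀ = 14.6/67.2 ≈ 0.21726.
n = log₂(4.6027) ≈ 2.2025 half-lives elapsed in 249 minutes.
t½ = 249/2.2025 ≈ 113.05 minutes.

113 minutes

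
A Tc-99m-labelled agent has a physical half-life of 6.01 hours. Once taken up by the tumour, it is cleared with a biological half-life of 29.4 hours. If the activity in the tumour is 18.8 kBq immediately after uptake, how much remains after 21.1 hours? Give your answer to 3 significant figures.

1.00 kBq

1/t_eff = 1/t_phys + 1/t_biol = 1/6.01 + 1/29.4 = 0.2004 per hour.
t_eff = 6.01 × 29.4 / (6.01 + 29.4) ≈ 4.9899 hours.
Remaining = 18.8 × (1/2)^(21.1/4.9899) = 18.8 × (1/2)^4.2285 ≈ 1.0029 kBq.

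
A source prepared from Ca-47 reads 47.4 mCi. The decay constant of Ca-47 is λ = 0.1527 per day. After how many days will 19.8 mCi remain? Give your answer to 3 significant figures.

t½ = ln 2 / λ = 0.69315 / 0.1527 ≈ 4.5393 days.
Fraction remaining = 19.8/47.4 ≈ 0.41772.
n = log₂(47.4/19.8) = ln(2.3939)/ln 2 ≈ 1.2594 half-lives.
t = n × t½ = 1.2594 × 4.5393 ≈ 5.7167 days.

5.72 days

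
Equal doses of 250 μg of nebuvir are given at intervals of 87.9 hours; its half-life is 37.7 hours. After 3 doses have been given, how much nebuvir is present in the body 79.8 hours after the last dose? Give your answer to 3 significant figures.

The 3 doses were given 255.6, 167.7, 79.8 hours ago.
Total = 250·(1/2)^(255.6/37.7) + 250·(1/2)^(167.7/37.7) + 250·(1/2)^(79.8/37.7)
      = 2.2751 + 11.452 + 57.643 ≈ 71.37 μg.

71.4 μg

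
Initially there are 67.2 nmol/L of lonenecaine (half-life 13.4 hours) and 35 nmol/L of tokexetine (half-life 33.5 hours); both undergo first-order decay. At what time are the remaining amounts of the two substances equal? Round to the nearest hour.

21 hours

Set 67.2·(1/2)^(t/13.4) = 35·(1/2)^(t/33.5).
Taking log₂: log₂(67.2/35) = t·(1/13.4 − 1/33.5).
log₂(1.92) = 0.94111; 1/13.4 − 1/33.5 = 0.044776.
t = 0.94111 / 0.044776 ≈ 21.018 hours.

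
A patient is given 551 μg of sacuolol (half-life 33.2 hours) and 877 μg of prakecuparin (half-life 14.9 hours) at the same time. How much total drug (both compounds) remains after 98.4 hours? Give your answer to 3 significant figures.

79.6 μg

sacuolol: 551 × (1/2)^(98.4/33.2) = 551 × (1/2)^2.9639 ≈ 70.622 μg.
prakecuparin: 877 × (1/2)^(98.4/14.9) = 877 × (1/2)^6.604 ≈ 9.0155 μg.
Total = 70.622 + 9.0155 ≈ 79.638 μg.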